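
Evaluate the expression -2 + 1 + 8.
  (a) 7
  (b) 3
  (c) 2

First: -2 + 1 = -1
Then: -1 + 8 = 7
a) 7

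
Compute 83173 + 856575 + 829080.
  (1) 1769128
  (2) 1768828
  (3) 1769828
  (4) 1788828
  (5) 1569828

First: 83173 + 856575 = 939748
Then: 939748 + 829080 = 1768828
2) 1768828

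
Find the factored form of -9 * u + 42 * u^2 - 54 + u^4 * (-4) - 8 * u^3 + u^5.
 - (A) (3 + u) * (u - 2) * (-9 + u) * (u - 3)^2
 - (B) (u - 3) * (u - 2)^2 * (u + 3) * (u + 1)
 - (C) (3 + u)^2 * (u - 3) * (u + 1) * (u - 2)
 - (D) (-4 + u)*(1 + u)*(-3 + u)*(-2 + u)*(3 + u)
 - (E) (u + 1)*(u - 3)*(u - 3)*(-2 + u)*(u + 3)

We need to factor -9 * u + 42 * u^2 - 54 + u^4 * (-4) - 8 * u^3 + u^5.
The factored form is (u + 1)*(u - 3)*(u - 3)*(-2 + u)*(u + 3).
E) (u + 1)*(u - 3)*(u - 3)*(-2 + u)*(u + 3)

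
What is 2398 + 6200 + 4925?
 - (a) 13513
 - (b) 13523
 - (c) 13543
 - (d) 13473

First: 2398 + 6200 = 8598
Then: 8598 + 4925 = 13523
b) 13523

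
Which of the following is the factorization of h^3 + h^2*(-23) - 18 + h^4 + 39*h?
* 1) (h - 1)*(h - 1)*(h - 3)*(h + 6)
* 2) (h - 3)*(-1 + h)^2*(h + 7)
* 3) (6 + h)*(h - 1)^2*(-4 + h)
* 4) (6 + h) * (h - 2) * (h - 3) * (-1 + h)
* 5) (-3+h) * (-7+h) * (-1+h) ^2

We need to factor h^3 + h^2*(-23) - 18 + h^4 + 39*h.
The factored form is (h - 1)*(h - 1)*(h - 3)*(h + 6).
1) (h - 1)*(h - 1)*(h - 3)*(h + 6)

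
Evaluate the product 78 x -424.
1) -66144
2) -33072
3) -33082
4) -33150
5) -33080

78 * -424 = -33072
2) -33072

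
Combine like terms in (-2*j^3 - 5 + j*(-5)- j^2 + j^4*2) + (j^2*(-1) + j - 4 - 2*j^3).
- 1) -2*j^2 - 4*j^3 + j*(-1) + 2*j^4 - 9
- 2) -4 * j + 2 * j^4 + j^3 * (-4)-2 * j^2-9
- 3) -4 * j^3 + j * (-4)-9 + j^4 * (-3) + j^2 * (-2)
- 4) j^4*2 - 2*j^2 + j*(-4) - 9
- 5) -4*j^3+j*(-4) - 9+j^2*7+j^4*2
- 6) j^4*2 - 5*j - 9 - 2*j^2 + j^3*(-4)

Adding the polynomials and combining like terms:
(-2*j^3 - 5 + j*(-5) - j^2 + j^4*2) + (j^2*(-1) + j - 4 - 2*j^3)
= -4 * j + 2 * j^4 + j^3 * (-4)-2 * j^2-9
2) -4 * j + 2 * j^4 + j^3 * (-4)-2 * j^2-9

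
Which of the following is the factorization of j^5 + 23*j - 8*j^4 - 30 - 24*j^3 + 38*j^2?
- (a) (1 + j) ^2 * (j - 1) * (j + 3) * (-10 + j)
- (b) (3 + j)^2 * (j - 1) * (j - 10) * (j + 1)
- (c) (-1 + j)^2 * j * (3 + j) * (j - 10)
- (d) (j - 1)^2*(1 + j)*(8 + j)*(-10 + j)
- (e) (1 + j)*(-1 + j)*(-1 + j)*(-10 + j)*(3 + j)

We need to factor j^5 + 23*j - 8*j^4 - 30 - 24*j^3 + 38*j^2.
The factored form is (1 + j)*(-1 + j)*(-1 + j)*(-10 + j)*(3 + j).
e) (1 + j)*(-1 + j)*(-1 + j)*(-10 + j)*(3 + j)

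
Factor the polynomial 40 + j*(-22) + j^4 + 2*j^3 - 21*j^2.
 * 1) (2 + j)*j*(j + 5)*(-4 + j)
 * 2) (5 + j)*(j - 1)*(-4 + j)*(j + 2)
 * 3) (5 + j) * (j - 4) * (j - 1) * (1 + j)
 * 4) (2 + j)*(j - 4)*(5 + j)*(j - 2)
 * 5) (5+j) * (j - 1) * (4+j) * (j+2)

We need to factor 40 + j*(-22) + j^4 + 2*j^3 - 21*j^2.
The factored form is (5 + j)*(j - 1)*(-4 + j)*(j + 2).
2) (5 + j)*(j - 1)*(-4 + j)*(j + 2)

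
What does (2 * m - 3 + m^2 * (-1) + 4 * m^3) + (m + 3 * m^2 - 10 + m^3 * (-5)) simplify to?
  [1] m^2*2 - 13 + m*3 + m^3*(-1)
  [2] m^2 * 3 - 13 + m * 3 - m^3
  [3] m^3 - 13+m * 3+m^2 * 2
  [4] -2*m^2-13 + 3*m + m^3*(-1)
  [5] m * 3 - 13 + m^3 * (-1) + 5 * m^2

Adding the polynomials and combining like terms:
(2*m - 3 + m^2*(-1) + 4*m^3) + (m + 3*m^2 - 10 + m^3*(-5))
= m^2*2 - 13 + m*3 + m^3*(-1)
1) m^2*2 - 13 + m*3 + m^3*(-1)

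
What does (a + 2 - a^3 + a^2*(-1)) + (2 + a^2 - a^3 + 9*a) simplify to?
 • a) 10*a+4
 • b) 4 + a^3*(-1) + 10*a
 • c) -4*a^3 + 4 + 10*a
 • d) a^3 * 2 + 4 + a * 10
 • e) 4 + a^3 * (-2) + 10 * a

Adding the polynomials and combining like terms:
(a + 2 - a^3 + a^2*(-1)) + (2 + a^2 - a^3 + 9*a)
= 4 + a^3 * (-2) + 10 * a
e) 4 + a^3 * (-2) + 10 * a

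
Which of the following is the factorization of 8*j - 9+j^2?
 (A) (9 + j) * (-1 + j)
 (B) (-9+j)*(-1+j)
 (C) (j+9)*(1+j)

We need to factor 8*j - 9+j^2.
The factored form is (9 + j) * (-1 + j).
A) (9 + j) * (-1 + j)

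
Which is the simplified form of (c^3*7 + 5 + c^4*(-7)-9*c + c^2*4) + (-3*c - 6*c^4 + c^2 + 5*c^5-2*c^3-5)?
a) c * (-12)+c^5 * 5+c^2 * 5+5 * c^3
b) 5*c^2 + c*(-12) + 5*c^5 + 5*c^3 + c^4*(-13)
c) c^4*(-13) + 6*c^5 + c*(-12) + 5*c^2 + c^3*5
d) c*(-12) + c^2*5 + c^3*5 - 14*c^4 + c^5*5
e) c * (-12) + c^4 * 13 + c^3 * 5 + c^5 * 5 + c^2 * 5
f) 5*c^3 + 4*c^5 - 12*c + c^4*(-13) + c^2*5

Adding the polynomials and combining like terms:
(c^3*7 + 5 + c^4*(-7) - 9*c + c^2*4) + (-3*c - 6*c^4 + c^2 + 5*c^5 - 2*c^3 - 5)
= 5*c^2 + c*(-12) + 5*c^5 + 5*c^3 + c^4*(-13)
b) 5*c^2 + c*(-12) + 5*c^5 + 5*c^3 + c^4*(-13)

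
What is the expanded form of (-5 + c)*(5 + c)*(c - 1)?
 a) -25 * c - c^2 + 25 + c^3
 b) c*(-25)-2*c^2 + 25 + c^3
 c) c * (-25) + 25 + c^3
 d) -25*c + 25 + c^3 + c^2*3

Expanding (-5 + c)*(5 + c)*(c - 1):
= -25 * c - c^2 + 25 + c^3
a) -25 * c - c^2 + 25 + c^3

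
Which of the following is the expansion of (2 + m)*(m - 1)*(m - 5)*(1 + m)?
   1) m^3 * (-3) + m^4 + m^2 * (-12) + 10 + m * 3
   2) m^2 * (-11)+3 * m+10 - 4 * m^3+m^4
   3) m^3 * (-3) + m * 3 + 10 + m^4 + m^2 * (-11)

Expanding (2 + m)*(m - 1)*(m - 5)*(1 + m):
= m^3 * (-3) + m * 3 + 10 + m^4 + m^2 * (-11)
3) m^3 * (-3) + m * 3 + 10 + m^4 + m^2 * (-11)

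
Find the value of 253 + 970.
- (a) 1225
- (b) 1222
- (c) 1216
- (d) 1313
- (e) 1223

253 + 970 = 1223
e) 1223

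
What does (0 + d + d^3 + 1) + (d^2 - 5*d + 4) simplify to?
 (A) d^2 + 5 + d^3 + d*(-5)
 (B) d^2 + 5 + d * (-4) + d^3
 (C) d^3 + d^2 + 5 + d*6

Adding the polynomials and combining like terms:
(0 + d + d^3 + 1) + (d^2 - 5*d + 4)
= d^2 + 5 + d * (-4) + d^3
B) d^2 + 5 + d * (-4) + d^3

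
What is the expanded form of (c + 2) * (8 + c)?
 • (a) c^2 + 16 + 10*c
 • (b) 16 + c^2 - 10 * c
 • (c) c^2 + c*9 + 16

Expanding (c + 2) * (8 + c):
= c^2 + 16 + 10*c
a) c^2 + 16 + 10*c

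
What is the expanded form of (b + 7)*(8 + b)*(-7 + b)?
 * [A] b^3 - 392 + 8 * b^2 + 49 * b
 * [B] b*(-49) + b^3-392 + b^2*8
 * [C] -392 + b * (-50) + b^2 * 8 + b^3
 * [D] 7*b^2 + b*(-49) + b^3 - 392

Expanding (b + 7)*(8 + b)*(-7 + b):
= b*(-49) + b^3-392 + b^2*8
B) b*(-49) + b^3-392 + b^2*8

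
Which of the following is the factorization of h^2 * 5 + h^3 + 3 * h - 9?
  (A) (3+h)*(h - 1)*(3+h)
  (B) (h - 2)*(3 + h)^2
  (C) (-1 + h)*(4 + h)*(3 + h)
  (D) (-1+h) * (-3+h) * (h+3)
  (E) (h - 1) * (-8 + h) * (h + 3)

We need to factor h^2 * 5 + h^3 + 3 * h - 9.
The factored form is (3+h)*(h - 1)*(3+h).
A) (3+h)*(h - 1)*(3+h)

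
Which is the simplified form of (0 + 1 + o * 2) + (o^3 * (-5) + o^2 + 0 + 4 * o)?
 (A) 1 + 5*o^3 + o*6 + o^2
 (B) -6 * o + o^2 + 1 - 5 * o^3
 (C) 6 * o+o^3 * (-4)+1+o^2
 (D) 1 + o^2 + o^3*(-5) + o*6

Adding the polynomials and combining like terms:
(0 + 1 + o*2) + (o^3*(-5) + o^2 + 0 + 4*o)
= 1 + o^2 + o^3*(-5) + o*6
D) 1 + o^2 + o^3*(-5) + o*6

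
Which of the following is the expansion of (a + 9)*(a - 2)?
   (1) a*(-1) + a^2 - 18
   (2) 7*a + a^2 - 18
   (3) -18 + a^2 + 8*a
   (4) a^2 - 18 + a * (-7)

Expanding (a + 9)*(a - 2):
= 7*a + a^2 - 18
2) 7*a + a^2 - 18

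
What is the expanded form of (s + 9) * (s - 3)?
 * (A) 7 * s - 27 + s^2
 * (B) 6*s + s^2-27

Expanding (s + 9) * (s - 3):
= 6*s + s^2-27
B) 6*s + s^2-27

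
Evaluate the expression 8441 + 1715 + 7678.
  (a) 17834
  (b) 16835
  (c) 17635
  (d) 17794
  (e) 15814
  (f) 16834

First: 8441 + 1715 = 10156
Then: 10156 + 7678 = 17834
a) 17834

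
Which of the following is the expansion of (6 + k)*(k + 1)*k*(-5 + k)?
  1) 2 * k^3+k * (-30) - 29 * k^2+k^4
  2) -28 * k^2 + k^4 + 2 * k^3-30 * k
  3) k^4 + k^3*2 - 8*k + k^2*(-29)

Expanding (6 + k)*(k + 1)*k*(-5 + k):
= 2 * k^3+k * (-30) - 29 * k^2+k^4
1) 2 * k^3+k * (-30) - 29 * k^2+k^4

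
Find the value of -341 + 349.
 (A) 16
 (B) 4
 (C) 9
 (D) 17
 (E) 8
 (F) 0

-341 + 349 = 8
E) 8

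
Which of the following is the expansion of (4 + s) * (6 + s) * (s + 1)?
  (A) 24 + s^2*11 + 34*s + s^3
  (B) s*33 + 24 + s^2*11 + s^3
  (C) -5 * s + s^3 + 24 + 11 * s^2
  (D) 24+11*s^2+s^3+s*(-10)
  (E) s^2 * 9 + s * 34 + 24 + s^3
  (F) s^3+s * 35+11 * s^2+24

Expanding (4 + s) * (6 + s) * (s + 1):
= 24 + s^2*11 + 34*s + s^3
A) 24 + s^2*11 + 34*s + s^3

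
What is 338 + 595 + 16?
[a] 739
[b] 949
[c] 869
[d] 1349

First: 338 + 595 = 933
Then: 933 + 16 = 949
b) 949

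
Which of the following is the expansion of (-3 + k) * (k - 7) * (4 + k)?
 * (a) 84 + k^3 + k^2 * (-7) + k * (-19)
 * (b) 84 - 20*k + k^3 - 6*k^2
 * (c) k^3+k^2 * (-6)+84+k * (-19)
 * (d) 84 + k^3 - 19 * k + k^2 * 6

Expanding (-3 + k) * (k - 7) * (4 + k):
= k^3+k^2 * (-6)+84+k * (-19)
c) k^3+k^2 * (-6)+84+k * (-19)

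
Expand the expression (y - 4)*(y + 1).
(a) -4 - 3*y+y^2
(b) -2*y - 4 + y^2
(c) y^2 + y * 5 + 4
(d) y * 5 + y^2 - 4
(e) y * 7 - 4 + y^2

Expanding (y - 4)*(y + 1):
= -4 - 3*y+y^2
a) -4 - 3*y+y^2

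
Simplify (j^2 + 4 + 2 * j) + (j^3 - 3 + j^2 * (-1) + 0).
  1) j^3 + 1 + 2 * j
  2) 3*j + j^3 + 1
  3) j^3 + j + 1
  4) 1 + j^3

Adding the polynomials and combining like terms:
(j^2 + 4 + 2*j) + (j^3 - 3 + j^2*(-1) + 0)
= j^3 + 1 + 2 * j
1) j^3 + 1 + 2 * j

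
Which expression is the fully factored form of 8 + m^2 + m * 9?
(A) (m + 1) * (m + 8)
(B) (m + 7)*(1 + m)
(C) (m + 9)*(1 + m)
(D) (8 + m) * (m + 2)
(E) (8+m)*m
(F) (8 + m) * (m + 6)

We need to factor 8 + m^2 + m * 9.
The factored form is (m + 1) * (m + 8).
A) (m + 1) * (m + 8)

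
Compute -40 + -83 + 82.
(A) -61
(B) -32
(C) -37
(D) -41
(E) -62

First: -40 + -83 = -123
Then: -123 + 82 = -41
D) -41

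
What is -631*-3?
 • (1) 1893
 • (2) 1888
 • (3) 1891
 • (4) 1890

-631 * -3 = 1893
1) 1893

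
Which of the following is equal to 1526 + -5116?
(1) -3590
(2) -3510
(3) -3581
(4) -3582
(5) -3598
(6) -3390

1526 + -5116 = -3590
1) -3590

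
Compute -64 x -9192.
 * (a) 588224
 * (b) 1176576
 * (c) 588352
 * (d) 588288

-64 * -9192 = 588288
d) 588288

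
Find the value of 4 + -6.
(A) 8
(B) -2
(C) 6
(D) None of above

4 + -6 = -2
B) -2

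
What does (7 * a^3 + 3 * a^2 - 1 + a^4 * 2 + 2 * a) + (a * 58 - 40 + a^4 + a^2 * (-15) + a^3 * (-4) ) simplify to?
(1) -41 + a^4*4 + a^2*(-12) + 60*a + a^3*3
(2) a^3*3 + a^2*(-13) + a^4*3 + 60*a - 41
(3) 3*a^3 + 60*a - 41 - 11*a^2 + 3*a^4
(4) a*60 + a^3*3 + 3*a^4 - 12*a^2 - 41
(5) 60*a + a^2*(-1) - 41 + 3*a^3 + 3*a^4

Adding the polynomials and combining like terms:
(7*a^3 + 3*a^2 - 1 + a^4*2 + 2*a) + (a*58 - 40 + a^4 + a^2*(-15) + a^3*(-4))
= a*60 + a^3*3 + 3*a^4 - 12*a^2 - 41
4) a*60 + a^3*3 + 3*a^4 - 12*a^2 - 41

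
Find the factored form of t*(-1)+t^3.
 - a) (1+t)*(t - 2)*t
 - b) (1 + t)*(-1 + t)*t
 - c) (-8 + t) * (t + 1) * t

We need to factor t*(-1)+t^3.
The factored form is (1 + t)*(-1 + t)*t.
b) (1 + t)*(-1 + t)*t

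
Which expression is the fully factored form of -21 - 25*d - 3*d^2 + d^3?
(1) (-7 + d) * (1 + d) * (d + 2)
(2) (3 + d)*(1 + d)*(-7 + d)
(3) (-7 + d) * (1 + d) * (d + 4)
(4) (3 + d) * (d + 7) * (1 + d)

We need to factor -21 - 25*d - 3*d^2 + d^3.
The factored form is (3 + d)*(1 + d)*(-7 + d).
2) (3 + d)*(1 + d)*(-7 + d)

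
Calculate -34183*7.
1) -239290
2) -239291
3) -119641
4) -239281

-34183 * 7 = -239281
4) -239281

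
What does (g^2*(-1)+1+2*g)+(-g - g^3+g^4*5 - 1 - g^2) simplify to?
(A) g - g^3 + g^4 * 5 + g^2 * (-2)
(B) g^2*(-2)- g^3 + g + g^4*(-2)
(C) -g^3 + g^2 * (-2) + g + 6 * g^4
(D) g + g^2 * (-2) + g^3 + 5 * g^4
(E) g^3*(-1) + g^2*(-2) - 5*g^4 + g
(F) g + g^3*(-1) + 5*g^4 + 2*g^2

Adding the polynomials and combining like terms:
(g^2*(-1) + 1 + 2*g) + (-g - g^3 + g^4*5 - 1 - g^2)
= g - g^3 + g^4 * 5 + g^2 * (-2)
A) g - g^3 + g^4 * 5 + g^2 * (-2)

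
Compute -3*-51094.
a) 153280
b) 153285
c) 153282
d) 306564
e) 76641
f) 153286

-3 * -51094 = 153282
c) 153282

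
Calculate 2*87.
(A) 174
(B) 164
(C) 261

2 * 87 = 174
A) 174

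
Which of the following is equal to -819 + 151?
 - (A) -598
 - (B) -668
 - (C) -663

-819 + 151 = -668
B) -668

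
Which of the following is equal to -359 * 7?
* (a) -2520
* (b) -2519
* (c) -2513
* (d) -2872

-359 * 7 = -2513
c) -2513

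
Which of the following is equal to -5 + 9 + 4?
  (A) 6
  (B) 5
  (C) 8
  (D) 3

First: -5 + 9 = 4
Then: 4 + 4 = 8
C) 8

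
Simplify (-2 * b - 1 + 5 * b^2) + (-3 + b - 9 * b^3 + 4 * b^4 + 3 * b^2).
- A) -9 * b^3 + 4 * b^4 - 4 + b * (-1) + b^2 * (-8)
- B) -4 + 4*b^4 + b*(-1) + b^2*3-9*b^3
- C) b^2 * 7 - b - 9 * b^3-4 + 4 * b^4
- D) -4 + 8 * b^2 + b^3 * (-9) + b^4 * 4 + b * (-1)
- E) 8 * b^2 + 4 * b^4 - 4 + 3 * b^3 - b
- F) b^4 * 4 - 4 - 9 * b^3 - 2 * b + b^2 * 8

Adding the polynomials and combining like terms:
(-2*b - 1 + 5*b^2) + (-3 + b - 9*b^3 + 4*b^4 + 3*b^2)
= -4 + 8 * b^2 + b^3 * (-9) + b^4 * 4 + b * (-1)
D) -4 + 8 * b^2 + b^3 * (-9) + b^4 * 4 + b * (-1)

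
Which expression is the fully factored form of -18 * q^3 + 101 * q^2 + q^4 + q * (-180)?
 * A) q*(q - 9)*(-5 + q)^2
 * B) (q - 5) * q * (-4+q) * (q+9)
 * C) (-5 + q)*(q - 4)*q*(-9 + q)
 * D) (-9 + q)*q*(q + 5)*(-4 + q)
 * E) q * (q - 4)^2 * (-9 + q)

We need to factor -18 * q^3 + 101 * q^2 + q^4 + q * (-180).
The factored form is (-5 + q)*(q - 4)*q*(-9 + q).
C) (-5 + q)*(q - 4)*q*(-9 + q)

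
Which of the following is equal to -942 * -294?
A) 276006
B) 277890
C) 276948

-942 * -294 = 276948
C) 276948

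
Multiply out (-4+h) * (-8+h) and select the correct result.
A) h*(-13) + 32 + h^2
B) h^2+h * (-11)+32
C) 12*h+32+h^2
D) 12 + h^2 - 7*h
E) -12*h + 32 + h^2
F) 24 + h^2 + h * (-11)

Expanding (-4+h) * (-8+h):
= -12*h + 32 + h^2
E) -12*h + 32 + h^2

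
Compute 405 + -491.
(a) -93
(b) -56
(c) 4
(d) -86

405 + -491 = -86
d) -86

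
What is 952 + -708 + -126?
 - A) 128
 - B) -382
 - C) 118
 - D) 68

First: 952 + -708 = 244
Then: 244 + -126 = 118
C) 118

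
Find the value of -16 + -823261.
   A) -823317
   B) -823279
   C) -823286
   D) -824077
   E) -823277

-16 + -823261 = -823277
E) -823277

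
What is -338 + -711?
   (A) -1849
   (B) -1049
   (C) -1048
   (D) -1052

-338 + -711 = -1049
B) -1049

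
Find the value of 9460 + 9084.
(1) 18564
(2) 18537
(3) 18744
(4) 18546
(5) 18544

9460 + 9084 = 18544
5) 18544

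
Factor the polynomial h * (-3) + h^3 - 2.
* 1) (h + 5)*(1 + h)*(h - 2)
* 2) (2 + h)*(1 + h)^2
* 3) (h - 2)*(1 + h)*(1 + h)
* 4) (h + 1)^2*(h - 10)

We need to factor h * (-3) + h^3 - 2.
The factored form is (h - 2)*(1 + h)*(1 + h).
3) (h - 2)*(1 + h)*(1 + h)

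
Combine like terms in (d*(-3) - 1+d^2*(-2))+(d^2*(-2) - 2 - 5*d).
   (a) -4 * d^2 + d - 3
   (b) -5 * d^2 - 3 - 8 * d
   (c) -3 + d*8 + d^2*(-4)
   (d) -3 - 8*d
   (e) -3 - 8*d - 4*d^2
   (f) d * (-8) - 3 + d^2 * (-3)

Adding the polynomials and combining like terms:
(d*(-3) - 1 + d^2*(-2)) + (d^2*(-2) - 2 - 5*d)
= -3 - 8*d - 4*d^2
e) -3 - 8*d - 4*d^2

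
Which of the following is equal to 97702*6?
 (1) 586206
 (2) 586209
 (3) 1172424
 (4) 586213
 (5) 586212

97702 * 6 = 586212
5) 586212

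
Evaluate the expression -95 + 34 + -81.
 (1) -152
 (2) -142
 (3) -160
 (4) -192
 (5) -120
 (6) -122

First: -95 + 34 = -61
Then: -61 + -81 = -142
2) -142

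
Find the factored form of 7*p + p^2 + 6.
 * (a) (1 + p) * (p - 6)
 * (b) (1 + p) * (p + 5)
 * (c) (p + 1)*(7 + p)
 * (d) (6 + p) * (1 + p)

We need to factor 7*p + p^2 + 6.
The factored form is (6 + p) * (1 + p).
d) (6 + p) * (1 + p)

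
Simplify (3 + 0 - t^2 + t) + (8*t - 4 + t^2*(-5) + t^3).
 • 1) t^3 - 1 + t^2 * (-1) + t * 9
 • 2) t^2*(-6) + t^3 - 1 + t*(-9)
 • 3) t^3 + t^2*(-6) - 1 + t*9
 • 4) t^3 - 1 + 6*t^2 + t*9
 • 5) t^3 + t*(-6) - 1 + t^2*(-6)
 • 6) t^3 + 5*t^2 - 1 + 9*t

Adding the polynomials and combining like terms:
(3 + 0 - t^2 + t) + (8*t - 4 + t^2*(-5) + t^3)
= t^3 + t^2*(-6) - 1 + t*9
3) t^3 + t^2*(-6) - 1 + t*9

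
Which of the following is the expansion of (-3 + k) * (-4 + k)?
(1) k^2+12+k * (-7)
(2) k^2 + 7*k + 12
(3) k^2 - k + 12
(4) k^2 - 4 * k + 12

Expanding (-3 + k) * (-4 + k):
= k^2+12+k * (-7)
1) k^2+12+k * (-7)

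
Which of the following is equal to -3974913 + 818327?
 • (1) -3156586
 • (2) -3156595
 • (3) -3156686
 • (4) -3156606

-3974913 + 818327 = -3156586
1) -3156586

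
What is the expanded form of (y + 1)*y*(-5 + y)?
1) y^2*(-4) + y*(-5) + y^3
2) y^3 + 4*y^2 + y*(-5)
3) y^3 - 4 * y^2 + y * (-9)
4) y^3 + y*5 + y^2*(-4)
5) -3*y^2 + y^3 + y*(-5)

Expanding (y + 1)*y*(-5 + y):
= y^2*(-4) + y*(-5) + y^3
1) y^2*(-4) + y*(-5) + y^3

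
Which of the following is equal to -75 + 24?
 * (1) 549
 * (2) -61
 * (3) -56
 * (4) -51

-75 + 24 = -51
4) -51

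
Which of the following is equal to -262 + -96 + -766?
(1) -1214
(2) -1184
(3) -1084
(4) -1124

First: -262 + -96 = -358
Then: -358 + -766 = -1124
4) -1124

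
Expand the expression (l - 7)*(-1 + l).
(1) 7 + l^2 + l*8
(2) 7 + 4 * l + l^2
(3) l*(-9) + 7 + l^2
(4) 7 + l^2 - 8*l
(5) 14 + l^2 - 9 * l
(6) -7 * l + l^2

Expanding (l - 7)*(-1 + l):
= 7 + l^2 - 8*l
4) 7 + l^2 - 8*l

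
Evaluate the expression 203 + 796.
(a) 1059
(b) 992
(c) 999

203 + 796 = 999
c) 999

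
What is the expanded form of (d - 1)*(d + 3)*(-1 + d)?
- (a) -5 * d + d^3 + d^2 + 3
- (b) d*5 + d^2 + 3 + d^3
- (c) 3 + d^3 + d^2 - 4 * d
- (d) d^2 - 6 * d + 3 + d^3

Expanding (d - 1)*(d + 3)*(-1 + d):
= -5 * d + d^3 + d^2 + 3
a) -5 * d + d^3 + d^2 + 3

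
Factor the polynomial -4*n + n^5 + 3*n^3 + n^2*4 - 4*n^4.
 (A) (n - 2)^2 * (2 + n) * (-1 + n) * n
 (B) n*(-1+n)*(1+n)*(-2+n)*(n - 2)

We need to factor -4*n + n^5 + 3*n^3 + n^2*4 - 4*n^4.
The factored form is n*(-1+n)*(1+n)*(-2+n)*(n - 2).
B) n*(-1+n)*(1+n)*(-2+n)*(n - 2)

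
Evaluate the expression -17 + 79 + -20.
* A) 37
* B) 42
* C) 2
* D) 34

First: -17 + 79 = 62
Then: 62 + -20 = 42
B) 42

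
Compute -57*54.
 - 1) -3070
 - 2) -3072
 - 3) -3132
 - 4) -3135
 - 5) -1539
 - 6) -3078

-57 * 54 = -3078
6) -3078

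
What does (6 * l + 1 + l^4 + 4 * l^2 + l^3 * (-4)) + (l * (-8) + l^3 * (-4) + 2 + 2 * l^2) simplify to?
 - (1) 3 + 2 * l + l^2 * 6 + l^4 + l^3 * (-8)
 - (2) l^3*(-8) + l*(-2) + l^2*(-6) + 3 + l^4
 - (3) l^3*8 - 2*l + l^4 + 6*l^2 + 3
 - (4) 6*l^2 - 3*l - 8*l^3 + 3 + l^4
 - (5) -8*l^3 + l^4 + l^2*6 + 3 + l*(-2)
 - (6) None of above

Adding the polynomials and combining like terms:
(6*l + 1 + l^4 + 4*l^2 + l^3*(-4)) + (l*(-8) + l^3*(-4) + 2 + 2*l^2)
= -8*l^3 + l^4 + l^2*6 + 3 + l*(-2)
5) -8*l^3 + l^4 + l^2*6 + 3 + l*(-2)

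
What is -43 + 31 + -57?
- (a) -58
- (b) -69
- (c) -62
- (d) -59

First: -43 + 31 = -12
Then: -12 + -57 = -69
b) -69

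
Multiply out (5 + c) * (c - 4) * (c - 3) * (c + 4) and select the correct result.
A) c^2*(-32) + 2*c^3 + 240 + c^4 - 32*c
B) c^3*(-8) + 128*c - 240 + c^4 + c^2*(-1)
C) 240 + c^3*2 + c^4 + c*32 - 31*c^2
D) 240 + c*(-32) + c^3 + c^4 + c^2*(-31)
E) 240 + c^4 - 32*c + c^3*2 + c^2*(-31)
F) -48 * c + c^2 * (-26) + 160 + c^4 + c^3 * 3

Expanding (5 + c) * (c - 4) * (c - 3) * (c + 4):
= 240 + c^4 - 32*c + c^3*2 + c^2*(-31)
E) 240 + c^4 - 32*c + c^3*2 + c^2*(-31)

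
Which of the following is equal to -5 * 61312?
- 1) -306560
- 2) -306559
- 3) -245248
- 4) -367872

-5 * 61312 = -306560
1) -306560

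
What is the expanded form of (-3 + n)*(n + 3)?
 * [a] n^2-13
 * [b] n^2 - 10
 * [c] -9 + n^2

Expanding (-3 + n)*(n + 3):
= -9 + n^2
c) -9 + n^2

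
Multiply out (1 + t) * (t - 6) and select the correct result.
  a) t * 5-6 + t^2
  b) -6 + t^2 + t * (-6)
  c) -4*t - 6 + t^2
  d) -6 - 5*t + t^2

Expanding (1 + t) * (t - 6):
= -6 - 5*t + t^2
d) -6 - 5*t + t^2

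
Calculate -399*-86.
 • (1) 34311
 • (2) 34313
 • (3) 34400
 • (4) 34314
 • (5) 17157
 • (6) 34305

-399 * -86 = 34314
4) 34314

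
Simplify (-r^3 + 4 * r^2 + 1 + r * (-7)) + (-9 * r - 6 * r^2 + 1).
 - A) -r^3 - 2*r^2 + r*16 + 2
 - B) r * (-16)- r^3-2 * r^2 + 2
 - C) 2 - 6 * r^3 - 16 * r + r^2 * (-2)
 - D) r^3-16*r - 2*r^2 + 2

Adding the polynomials and combining like terms:
(-r^3 + 4*r^2 + 1 + r*(-7)) + (-9*r - 6*r^2 + 1)
= r * (-16)- r^3-2 * r^2 + 2
B) r * (-16)- r^3-2 * r^2 + 2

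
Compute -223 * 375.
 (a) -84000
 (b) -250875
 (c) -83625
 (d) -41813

-223 * 375 = -83625
c) -83625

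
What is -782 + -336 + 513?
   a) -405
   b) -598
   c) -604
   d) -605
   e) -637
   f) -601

First: -782 + -336 = -1118
Then: -1118 + 513 = -605
d) -605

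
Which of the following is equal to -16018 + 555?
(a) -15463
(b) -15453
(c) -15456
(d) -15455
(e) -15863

-16018 + 555 = -15463
a) -15463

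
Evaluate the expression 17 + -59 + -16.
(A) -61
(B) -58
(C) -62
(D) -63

First: 17 + -59 = -42
Then: -42 + -16 = -58
B) -58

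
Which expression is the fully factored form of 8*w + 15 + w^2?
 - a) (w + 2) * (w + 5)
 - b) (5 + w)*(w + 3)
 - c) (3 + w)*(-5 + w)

We need to factor 8*w + 15 + w^2.
The factored form is (5 + w)*(w + 3).
b) (5 + w)*(w + 3)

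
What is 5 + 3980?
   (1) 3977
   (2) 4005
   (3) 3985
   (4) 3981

5 + 3980 = 3985
3) 3985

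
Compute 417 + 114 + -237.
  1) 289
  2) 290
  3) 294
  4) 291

First: 417 + 114 = 531
Then: 531 + -237 = 294
3) 294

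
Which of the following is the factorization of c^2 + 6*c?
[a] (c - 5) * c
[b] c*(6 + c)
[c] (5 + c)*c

We need to factor c^2 + 6*c.
The factored form is c*(6 + c).
b) c*(6 + c)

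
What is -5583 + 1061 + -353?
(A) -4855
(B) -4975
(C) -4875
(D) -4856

First: -5583 + 1061 = -4522
Then: -4522 + -353 = -4875
C) -4875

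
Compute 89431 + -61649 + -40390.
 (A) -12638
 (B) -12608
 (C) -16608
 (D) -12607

First: 89431 + -61649 = 27782
Then: 27782 + -40390 = -12608
B) -12608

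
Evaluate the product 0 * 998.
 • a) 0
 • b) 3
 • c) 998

0 * 998 = 0
a) 0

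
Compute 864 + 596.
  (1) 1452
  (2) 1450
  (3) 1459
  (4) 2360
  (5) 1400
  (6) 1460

864 + 596 = 1460
6) 1460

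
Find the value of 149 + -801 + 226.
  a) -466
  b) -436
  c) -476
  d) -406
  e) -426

First: 149 + -801 = -652
Then: -652 + 226 = -426
e) -426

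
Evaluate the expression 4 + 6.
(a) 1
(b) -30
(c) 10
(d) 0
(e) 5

4 + 6 = 10
c) 10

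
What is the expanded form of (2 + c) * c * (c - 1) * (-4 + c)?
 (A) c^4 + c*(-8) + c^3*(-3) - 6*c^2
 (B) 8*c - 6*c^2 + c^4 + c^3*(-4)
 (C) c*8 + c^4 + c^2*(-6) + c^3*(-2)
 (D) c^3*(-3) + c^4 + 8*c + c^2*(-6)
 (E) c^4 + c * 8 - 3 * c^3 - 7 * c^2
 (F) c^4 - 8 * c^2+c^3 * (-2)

Expanding (2 + c) * c * (c - 1) * (-4 + c):
= c^3*(-3) + c^4 + 8*c + c^2*(-6)
D) c^3*(-3) + c^4 + 8*c + c^2*(-6)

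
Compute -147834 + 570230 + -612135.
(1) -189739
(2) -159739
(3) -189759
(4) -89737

First: -147834 + 570230 = 422396
Then: 422396 + -612135 = -189739
1) -189739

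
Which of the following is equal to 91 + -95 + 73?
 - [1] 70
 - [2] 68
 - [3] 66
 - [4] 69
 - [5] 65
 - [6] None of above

First: 91 + -95 = -4
Then: -4 + 73 = 69
4) 69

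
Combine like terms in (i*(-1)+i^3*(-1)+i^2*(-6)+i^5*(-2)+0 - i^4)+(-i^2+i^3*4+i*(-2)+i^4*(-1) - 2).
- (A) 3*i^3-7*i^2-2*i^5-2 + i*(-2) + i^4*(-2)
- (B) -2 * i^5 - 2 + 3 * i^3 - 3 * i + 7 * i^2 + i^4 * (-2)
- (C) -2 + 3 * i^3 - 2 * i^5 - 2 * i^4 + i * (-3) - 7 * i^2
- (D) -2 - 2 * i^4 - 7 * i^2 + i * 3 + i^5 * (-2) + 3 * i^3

Adding the polynomials and combining like terms:
(i*(-1) + i^3*(-1) + i^2*(-6) + i^5*(-2) + 0 - i^4) + (-i^2 + i^3*4 + i*(-2) + i^4*(-1) - 2)
= -2 + 3 * i^3 - 2 * i^5 - 2 * i^4 + i * (-3) - 7 * i^2
C) -2 + 3 * i^3 - 2 * i^5 - 2 * i^4 + i * (-3) - 7 * i^2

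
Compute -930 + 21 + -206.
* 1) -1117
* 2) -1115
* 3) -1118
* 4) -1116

First: -930 + 21 = -909
Then: -909 + -206 = -1115
2) -1115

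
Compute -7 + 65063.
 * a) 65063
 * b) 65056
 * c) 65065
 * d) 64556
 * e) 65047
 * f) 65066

-7 + 65063 = 65056
b) 65056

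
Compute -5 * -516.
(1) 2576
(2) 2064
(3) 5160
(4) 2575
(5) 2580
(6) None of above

-5 * -516 = 2580
5) 2580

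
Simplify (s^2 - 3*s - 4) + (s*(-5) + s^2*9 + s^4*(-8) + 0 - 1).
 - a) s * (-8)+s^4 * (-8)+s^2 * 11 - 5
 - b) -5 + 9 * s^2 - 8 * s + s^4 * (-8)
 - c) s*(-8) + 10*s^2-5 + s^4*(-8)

Adding the polynomials and combining like terms:
(s^2 - 3*s - 4) + (s*(-5) + s^2*9 + s^4*(-8) + 0 - 1)
= s*(-8) + 10*s^2-5 + s^4*(-8)
c) s*(-8) + 10*s^2-5 + s^4*(-8)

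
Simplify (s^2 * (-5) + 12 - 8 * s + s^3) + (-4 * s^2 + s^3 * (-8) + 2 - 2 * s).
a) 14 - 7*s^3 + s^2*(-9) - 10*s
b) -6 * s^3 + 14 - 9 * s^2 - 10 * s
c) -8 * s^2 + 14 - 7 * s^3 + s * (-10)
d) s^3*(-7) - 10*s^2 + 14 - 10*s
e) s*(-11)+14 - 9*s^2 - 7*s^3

Adding the polynomials and combining like terms:
(s^2*(-5) + 12 - 8*s + s^3) + (-4*s^2 + s^3*(-8) + 2 - 2*s)
= 14 - 7*s^3 + s^2*(-9) - 10*s
a) 14 - 7*s^3 + s^2*(-9) - 10*s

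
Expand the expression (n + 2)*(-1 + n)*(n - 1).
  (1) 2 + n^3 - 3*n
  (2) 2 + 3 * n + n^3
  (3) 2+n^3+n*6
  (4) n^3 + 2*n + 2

Expanding (n + 2)*(-1 + n)*(n - 1):
= 2 + n^3 - 3*n
1) 2 + n^3 - 3*n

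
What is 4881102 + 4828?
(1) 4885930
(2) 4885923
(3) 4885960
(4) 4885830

4881102 + 4828 = 4885930
1) 4885930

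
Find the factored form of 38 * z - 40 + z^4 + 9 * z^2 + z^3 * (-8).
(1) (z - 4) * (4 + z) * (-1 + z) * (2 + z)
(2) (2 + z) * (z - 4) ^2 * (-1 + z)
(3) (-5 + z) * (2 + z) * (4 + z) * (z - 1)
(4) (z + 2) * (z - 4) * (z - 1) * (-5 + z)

We need to factor 38 * z - 40 + z^4 + 9 * z^2 + z^3 * (-8).
The factored form is (z + 2) * (z - 4) * (z - 1) * (-5 + z).
4) (z + 2) * (z - 4) * (z - 1) * (-5 + z)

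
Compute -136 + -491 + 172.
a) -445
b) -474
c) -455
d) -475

First: -136 + -491 = -627
Then: -627 + 172 = -455
c) -455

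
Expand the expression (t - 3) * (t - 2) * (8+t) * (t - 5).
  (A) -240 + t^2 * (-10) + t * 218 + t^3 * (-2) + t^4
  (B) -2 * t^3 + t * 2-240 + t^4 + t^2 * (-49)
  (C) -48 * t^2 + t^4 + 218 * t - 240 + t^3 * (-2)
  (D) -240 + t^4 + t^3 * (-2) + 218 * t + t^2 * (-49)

Expanding (t - 3) * (t - 2) * (8+t) * (t - 5):
= -240 + t^4 + t^3 * (-2) + 218 * t + t^2 * (-49)
D) -240 + t^4 + t^3 * (-2) + 218 * t + t^2 * (-49)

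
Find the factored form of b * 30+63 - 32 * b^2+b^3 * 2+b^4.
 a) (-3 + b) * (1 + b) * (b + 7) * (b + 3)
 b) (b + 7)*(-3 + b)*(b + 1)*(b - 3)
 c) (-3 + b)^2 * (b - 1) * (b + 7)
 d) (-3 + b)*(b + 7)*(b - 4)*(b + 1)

We need to factor b * 30+63 - 32 * b^2+b^3 * 2+b^4.
The factored form is (b + 7)*(-3 + b)*(b + 1)*(b - 3).
b) (b + 7)*(-3 + b)*(b + 1)*(b - 3)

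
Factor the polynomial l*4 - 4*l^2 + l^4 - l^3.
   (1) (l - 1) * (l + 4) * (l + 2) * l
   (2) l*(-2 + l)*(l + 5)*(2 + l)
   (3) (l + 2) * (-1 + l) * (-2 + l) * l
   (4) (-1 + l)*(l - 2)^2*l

We need to factor l*4 - 4*l^2 + l^4 - l^3.
The factored form is (l + 2) * (-1 + l) * (-2 + l) * l.
3) (l + 2) * (-1 + l) * (-2 + l) * l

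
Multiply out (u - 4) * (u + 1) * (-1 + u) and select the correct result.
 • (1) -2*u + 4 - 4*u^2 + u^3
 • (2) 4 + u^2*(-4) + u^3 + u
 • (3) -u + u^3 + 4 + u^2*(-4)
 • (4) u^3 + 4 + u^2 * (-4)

Expanding (u - 4) * (u + 1) * (-1 + u):
= -u + u^3 + 4 + u^2*(-4)
3) -u + u^3 + 4 + u^2*(-4)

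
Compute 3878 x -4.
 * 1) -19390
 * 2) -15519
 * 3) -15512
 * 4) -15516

3878 * -4 = -15512
3) -15512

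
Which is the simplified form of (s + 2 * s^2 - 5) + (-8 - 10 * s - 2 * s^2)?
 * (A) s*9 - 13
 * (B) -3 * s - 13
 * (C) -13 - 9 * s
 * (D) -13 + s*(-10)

Adding the polynomials and combining like terms:
(s + 2*s^2 - 5) + (-8 - 10*s - 2*s^2)
= -13 - 9 * s
C) -13 - 9 * s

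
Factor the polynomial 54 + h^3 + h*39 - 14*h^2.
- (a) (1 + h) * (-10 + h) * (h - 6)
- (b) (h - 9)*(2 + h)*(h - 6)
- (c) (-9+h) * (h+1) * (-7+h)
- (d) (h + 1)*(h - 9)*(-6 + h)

We need to factor 54 + h^3 + h*39 - 14*h^2.
The factored form is (h + 1)*(h - 9)*(-6 + h).
d) (h + 1)*(h - 9)*(-6 + h)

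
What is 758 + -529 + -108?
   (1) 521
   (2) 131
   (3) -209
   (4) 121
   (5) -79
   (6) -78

First: 758 + -529 = 229
Then: 229 + -108 = 121
4) 121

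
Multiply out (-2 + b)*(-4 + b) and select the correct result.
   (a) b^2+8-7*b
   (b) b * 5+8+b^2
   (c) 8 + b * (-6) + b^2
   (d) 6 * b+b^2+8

Expanding (-2 + b)*(-4 + b):
= 8 + b * (-6) + b^2
c) 8 + b * (-6) + b^2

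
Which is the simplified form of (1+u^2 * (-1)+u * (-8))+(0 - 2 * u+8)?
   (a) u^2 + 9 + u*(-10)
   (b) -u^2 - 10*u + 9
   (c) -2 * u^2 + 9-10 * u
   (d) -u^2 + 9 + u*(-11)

Adding the polynomials and combining like terms:
(1 + u^2*(-1) + u*(-8)) + (0 - 2*u + 8)
= -u^2 - 10*u + 9
b) -u^2 - 10*u + 9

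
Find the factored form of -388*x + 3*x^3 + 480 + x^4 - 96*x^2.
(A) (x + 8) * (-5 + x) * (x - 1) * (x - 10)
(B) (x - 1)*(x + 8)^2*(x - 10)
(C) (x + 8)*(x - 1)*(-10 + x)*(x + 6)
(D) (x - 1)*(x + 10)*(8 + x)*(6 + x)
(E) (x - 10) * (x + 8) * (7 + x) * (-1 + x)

We need to factor -388*x + 3*x^3 + 480 + x^4 - 96*x^2.
The factored form is (x + 8)*(x - 1)*(-10 + x)*(x + 6).
C) (x + 8)*(x - 1)*(-10 + x)*(x + 6)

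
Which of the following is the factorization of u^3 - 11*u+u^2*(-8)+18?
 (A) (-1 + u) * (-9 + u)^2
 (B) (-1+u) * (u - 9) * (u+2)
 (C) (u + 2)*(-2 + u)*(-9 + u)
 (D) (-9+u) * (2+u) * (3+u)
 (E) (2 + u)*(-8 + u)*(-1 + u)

We need to factor u^3 - 11*u+u^2*(-8)+18.
The factored form is (-1+u) * (u - 9) * (u+2).
B) (-1+u) * (u - 9) * (u+2)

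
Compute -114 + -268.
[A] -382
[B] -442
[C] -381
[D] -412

-114 + -268 = -382
A) -382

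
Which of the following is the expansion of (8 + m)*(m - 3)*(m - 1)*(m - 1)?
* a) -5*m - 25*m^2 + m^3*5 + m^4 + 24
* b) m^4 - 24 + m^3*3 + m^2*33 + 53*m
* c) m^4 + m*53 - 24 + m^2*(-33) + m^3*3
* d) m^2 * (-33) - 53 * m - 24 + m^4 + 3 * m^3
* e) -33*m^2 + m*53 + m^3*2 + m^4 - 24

Expanding (8 + m)*(m - 3)*(m - 1)*(m - 1):
= m^4 + m*53 - 24 + m^2*(-33) + m^3*3
c) m^4 + m*53 - 24 + m^2*(-33) + m^3*3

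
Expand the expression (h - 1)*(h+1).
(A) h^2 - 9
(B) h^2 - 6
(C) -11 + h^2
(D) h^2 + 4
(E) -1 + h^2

Expanding (h - 1)*(h+1):
= -1 + h^2
E) -1 + h^2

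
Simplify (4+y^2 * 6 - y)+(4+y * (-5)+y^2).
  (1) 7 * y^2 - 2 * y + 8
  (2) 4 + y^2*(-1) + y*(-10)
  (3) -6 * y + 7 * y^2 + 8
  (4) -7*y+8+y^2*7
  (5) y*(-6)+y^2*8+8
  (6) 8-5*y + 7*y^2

Adding the polynomials and combining like terms:
(4 + y^2*6 - y) + (4 + y*(-5) + y^2)
= -6 * y + 7 * y^2 + 8
3) -6 * y + 7 * y^2 + 8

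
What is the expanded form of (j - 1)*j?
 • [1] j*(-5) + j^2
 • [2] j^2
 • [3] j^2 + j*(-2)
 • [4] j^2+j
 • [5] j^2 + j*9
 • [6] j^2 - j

Expanding (j - 1)*j:
= j^2 - j
6) j^2 - j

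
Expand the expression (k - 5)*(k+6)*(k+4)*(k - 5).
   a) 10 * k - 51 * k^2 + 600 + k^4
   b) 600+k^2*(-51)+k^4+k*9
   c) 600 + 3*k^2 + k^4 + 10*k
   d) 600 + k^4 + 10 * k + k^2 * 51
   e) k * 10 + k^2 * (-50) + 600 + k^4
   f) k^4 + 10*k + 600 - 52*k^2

Expanding (k - 5)*(k+6)*(k+4)*(k - 5):
= 10 * k - 51 * k^2 + 600 + k^4
a) 10 * k - 51 * k^2 + 600 + k^4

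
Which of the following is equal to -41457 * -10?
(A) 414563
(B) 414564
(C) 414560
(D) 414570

-41457 * -10 = 414570
D) 414570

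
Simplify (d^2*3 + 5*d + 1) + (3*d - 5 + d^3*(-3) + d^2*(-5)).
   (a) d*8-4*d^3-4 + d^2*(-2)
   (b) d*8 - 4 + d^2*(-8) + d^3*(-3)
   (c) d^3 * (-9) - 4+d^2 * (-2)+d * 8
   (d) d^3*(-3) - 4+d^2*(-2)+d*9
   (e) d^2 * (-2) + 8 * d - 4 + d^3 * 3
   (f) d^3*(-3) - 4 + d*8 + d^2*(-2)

Adding the polynomials and combining like terms:
(d^2*3 + 5*d + 1) + (3*d - 5 + d^3*(-3) + d^2*(-5))
= d^3*(-3) - 4 + d*8 + d^2*(-2)
f) d^3*(-3) - 4 + d*8 + d^2*(-2)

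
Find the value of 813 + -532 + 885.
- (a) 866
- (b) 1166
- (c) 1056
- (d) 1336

First: 813 + -532 = 281
Then: 281 + 885 = 1166
b) 1166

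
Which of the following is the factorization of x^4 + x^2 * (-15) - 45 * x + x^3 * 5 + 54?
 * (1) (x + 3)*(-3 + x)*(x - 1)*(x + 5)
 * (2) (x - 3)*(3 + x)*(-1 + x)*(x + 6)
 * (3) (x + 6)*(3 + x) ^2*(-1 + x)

We need to factor x^4 + x^2 * (-15) - 45 * x + x^3 * 5 + 54.
The factored form is (x - 3)*(3 + x)*(-1 + x)*(x + 6).
2) (x - 3)*(3 + x)*(-1 + x)*(x + 6)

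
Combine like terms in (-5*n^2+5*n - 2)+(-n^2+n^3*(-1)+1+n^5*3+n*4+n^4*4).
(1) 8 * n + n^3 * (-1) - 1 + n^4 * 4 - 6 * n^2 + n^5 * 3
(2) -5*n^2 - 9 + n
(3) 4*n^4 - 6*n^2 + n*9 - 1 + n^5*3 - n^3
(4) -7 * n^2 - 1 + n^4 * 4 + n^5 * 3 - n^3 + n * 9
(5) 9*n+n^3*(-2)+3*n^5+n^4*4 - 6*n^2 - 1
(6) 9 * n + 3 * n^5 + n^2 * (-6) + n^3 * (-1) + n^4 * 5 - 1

Adding the polynomials and combining like terms:
(-5*n^2 + 5*n - 2) + (-n^2 + n^3*(-1) + 1 + n^5*3 + n*4 + n^4*4)
= 4*n^4 - 6*n^2 + n*9 - 1 + n^5*3 - n^3
3) 4*n^4 - 6*n^2 + n*9 - 1 + n^5*3 - n^3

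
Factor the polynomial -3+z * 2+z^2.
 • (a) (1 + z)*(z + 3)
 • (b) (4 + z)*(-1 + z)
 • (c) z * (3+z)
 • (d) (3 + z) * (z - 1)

We need to factor -3+z * 2+z^2.
The factored form is (3 + z) * (z - 1).
d) (3 + z) * (z - 1)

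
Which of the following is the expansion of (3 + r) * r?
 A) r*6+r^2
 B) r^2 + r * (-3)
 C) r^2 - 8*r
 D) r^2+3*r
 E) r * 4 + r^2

Expanding (3 + r) * r:
= r^2+3*r
D) r^2+3*r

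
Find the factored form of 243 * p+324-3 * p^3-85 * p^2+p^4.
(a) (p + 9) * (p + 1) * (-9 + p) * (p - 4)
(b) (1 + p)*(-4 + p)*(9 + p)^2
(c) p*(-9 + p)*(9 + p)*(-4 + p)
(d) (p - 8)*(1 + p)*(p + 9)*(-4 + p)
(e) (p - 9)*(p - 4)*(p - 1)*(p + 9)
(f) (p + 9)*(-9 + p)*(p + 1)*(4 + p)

We need to factor 243 * p+324-3 * p^3-85 * p^2+p^4.
The factored form is (p + 9) * (p + 1) * (-9 + p) * (p - 4).
a) (p + 9) * (p + 1) * (-9 + p) * (p - 4)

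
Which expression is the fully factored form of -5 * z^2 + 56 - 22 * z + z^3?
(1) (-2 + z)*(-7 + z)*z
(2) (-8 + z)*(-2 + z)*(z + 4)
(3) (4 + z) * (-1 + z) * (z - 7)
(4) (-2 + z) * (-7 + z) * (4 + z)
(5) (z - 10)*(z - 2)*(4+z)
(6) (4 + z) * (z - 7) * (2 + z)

We need to factor -5 * z^2 + 56 - 22 * z + z^3.
The factored form is (-2 + z) * (-7 + z) * (4 + z).
4) (-2 + z) * (-7 + z) * (4 + z)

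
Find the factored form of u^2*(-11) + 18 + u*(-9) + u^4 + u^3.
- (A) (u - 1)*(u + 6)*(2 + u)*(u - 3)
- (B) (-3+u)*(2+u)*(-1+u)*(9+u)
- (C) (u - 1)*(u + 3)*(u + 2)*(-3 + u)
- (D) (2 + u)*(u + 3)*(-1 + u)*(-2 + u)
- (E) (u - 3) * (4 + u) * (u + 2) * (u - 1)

We need to factor u^2*(-11) + 18 + u*(-9) + u^4 + u^3.
The factored form is (u - 1)*(u + 3)*(u + 2)*(-3 + u).
C) (u - 1)*(u + 3)*(u + 2)*(-3 + u)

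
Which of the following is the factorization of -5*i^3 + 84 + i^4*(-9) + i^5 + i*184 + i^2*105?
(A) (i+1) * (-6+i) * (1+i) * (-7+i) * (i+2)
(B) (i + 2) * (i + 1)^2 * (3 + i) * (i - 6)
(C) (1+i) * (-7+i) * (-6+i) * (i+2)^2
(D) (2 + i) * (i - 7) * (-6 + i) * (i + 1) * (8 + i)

We need to factor -5*i^3 + 84 + i^4*(-9) + i^5 + i*184 + i^2*105.
The factored form is (i+1) * (-6+i) * (1+i) * (-7+i) * (i+2).
A) (i+1) * (-6+i) * (1+i) * (-7+i) * (i+2)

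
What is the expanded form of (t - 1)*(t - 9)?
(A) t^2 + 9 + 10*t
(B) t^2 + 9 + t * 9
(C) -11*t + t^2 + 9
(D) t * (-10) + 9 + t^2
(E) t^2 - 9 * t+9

Expanding (t - 1)*(t - 9):
= t * (-10) + 9 + t^2
D) t * (-10) + 9 + t^2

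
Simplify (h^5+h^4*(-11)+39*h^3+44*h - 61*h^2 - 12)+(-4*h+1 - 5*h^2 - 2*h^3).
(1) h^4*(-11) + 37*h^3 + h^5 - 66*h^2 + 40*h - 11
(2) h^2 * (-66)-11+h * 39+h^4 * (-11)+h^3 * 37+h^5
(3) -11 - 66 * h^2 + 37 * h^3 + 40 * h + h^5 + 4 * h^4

Adding the polynomials and combining like terms:
(h^5 + h^4*(-11) + 39*h^3 + 44*h - 61*h^2 - 12) + (-4*h + 1 - 5*h^2 - 2*h^3)
= h^4*(-11) + 37*h^3 + h^5 - 66*h^2 + 40*h - 11
1) h^4*(-11) + 37*h^3 + h^5 - 66*h^2 + 40*h - 11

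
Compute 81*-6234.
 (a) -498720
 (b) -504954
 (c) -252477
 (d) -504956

81 * -6234 = -504954
b) -504954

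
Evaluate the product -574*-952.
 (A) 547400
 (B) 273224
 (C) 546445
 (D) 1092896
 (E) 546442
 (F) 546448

-574 * -952 = 546448
F) 546448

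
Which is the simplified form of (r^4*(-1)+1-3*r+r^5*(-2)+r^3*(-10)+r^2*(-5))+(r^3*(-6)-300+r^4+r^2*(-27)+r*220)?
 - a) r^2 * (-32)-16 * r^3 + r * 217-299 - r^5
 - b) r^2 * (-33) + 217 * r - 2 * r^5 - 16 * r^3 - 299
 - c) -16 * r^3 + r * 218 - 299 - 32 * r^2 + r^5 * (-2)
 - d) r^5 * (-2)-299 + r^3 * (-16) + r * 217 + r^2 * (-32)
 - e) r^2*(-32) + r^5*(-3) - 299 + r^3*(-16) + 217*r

Adding the polynomials and combining like terms:
(r^4*(-1) + 1 - 3*r + r^5*(-2) + r^3*(-10) + r^2*(-5)) + (r^3*(-6) - 300 + r^4 + r^2*(-27) + r*220)
= r^5 * (-2)-299 + r^3 * (-16) + r * 217 + r^2 * (-32)
d) r^5 * (-2)-299 + r^3 * (-16) + r * 217 + r^2 * (-32)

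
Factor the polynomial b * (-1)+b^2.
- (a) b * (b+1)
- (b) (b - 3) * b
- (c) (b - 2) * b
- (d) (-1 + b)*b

We need to factor b * (-1)+b^2.
The factored form is (-1 + b)*b.
d) (-1 + b)*b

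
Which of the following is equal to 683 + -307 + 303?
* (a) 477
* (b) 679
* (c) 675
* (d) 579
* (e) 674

First: 683 + -307 = 376
Then: 376 + 303 = 679
b) 679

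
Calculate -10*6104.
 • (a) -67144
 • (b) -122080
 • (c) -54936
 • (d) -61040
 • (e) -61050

-10 * 6104 = -61040
d) -61040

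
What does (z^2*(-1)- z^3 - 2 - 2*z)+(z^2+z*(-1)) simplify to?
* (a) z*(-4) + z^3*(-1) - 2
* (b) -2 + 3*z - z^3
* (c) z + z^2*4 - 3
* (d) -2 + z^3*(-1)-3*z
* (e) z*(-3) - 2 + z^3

Adding the polynomials and combining like terms:
(z^2*(-1) - z^3 - 2 - 2*z) + (z^2 + z*(-1))
= -2 + z^3*(-1)-3*z
d) -2 + z^3*(-1)-3*z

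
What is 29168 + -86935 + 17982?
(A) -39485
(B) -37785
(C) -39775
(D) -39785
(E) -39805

First: 29168 + -86935 = -57767
Then: -57767 + 17982 = -39785
D) -39785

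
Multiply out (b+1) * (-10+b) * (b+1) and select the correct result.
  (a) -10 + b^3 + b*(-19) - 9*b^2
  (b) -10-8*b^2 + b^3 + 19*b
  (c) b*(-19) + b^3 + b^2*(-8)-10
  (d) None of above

Expanding (b+1) * (-10+b) * (b+1):
= b*(-19) + b^3 + b^2*(-8)-10
c) b*(-19) + b^3 + b^2*(-8)-10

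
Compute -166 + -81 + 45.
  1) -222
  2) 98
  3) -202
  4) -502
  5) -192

First: -166 + -81 = -247
Then: -247 + 45 = -202
3) -202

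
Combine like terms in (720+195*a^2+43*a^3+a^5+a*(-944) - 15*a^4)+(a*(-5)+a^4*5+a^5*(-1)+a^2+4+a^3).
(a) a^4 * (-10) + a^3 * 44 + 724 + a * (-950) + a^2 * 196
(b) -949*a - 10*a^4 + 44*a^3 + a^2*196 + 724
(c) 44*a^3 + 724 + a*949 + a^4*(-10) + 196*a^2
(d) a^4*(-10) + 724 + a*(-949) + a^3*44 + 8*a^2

Adding the polynomials and combining like terms:
(720 + 195*a^2 + 43*a^3 + a^5 + a*(-944) - 15*a^4) + (a*(-5) + a^4*5 + a^5*(-1) + a^2 + 4 + a^3)
= -949*a - 10*a^4 + 44*a^3 + a^2*196 + 724
b) -949*a - 10*a^4 + 44*a^3 + a^2*196 + 724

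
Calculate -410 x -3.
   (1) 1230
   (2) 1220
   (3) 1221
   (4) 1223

-410 * -3 = 1230
1) 1230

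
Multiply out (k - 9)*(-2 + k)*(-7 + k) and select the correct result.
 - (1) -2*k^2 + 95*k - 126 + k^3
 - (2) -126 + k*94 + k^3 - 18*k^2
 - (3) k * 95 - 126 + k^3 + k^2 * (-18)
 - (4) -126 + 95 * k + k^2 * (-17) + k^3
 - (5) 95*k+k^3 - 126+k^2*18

Expanding (k - 9)*(-2 + k)*(-7 + k):
= k * 95 - 126 + k^3 + k^2 * (-18)
3) k * 95 - 126 + k^3 + k^2 * (-18)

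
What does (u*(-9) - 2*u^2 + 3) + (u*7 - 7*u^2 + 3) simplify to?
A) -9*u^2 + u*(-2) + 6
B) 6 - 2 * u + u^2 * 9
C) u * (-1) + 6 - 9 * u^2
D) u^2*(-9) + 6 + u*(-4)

Adding the polynomials and combining like terms:
(u*(-9) - 2*u^2 + 3) + (u*7 - 7*u^2 + 3)
= -9*u^2 + u*(-2) + 6
A) -9*u^2 + u*(-2) + 6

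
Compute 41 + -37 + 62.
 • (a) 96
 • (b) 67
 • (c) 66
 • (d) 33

First: 41 + -37 = 4
Then: 4 + 62 = 66
c) 66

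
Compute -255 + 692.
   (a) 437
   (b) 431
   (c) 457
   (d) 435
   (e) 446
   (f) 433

-255 + 692 = 437
a) 437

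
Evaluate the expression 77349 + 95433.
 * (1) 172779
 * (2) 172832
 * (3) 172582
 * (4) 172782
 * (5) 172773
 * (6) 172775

77349 + 95433 = 172782
4) 172782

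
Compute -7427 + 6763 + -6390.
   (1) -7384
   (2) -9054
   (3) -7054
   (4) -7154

First: -7427 + 6763 = -664
Then: -664 + -6390 = -7054
3) -7054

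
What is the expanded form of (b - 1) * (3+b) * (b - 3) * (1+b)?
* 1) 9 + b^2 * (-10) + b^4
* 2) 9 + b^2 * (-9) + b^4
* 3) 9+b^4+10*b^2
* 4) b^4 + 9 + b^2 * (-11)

Expanding (b - 1) * (3+b) * (b - 3) * (1+b):
= 9 + b^2 * (-10) + b^4
1) 9 + b^2 * (-10) + b^4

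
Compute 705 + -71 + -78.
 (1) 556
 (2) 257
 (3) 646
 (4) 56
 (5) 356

First: 705 + -71 = 634
Then: 634 + -78 = 556
1) 556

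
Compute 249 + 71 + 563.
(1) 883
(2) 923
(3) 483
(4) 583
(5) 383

First: 249 + 71 = 320
Then: 320 + 563 = 883
1) 883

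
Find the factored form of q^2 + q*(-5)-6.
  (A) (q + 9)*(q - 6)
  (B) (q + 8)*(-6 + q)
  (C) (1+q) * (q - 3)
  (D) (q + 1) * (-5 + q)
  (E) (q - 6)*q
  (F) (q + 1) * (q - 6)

We need to factor q^2 + q*(-5)-6.
The factored form is (q + 1) * (q - 6).
F) (q + 1) * (q - 6)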